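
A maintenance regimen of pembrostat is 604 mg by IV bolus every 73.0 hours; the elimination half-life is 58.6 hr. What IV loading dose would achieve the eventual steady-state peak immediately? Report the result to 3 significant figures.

1040 mg

k = ln 2 / 58.6 = 0.01183 hr⁻¹
Accumulation ratio R = 1 / (1 − e^(−kτ)) = 1 / (1 − e^(−0.01183×73.0)) = 1 / (1 − 0.4217) = 1.729
Loading dose = maintenance dose × R = 604 × 1.729 ≈ 1040 mg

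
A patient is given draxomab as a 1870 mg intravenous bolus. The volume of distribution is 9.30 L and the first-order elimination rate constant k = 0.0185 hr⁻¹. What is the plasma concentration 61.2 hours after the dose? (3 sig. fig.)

C₀ = dose / V = 1870 / 9.30 = 201.1 mg/L
C(t) = C₀ e^(−kt) = 201.1 × e^(−0.01850 × 61.2) = 201.1 × e^(−1.132) = 201.1 × 0.3223 ≈ 64.8 mg/L

64.8 mg/L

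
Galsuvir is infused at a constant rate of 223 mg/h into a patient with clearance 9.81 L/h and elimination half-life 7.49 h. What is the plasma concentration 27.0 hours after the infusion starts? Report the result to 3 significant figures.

Css = rate / CL = 223 / 9.81 = 22.73 µg/mL
k = ln 2 / 7.49 = 0.09254 h⁻¹
C(t) = Css (1 − e^(−kt)) = 22.73 × (1 − e^(−2.499)) = 22.73 × 0.9178 ≈ 20.9 µg/mL

20.9 µg/mL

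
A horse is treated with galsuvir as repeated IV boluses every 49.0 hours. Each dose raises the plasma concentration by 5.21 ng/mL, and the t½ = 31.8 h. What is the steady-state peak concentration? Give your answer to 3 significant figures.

7.94 ng/mL

k = ln 2 / 31.8 = 0.02180 h⁻¹
Fraction remaining after one interval: e^(−kτ) = e^(−0.02180 × 49.0) = 0.3437
R = 1 / (1 − 0.3437) = 1.524
Css,max = 5.21 × 1.524 ≈ 7.94 ng/mL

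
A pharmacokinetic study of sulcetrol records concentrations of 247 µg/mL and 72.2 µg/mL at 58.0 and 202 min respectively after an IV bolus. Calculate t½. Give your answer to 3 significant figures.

k = ln(C₁/C₂) / (t₂ − t₁) = ln(247/72.2) / (202 − 58.0)
  = 1.230 / 144.0 = 0.008541 min⁻¹
t½ = ln 2 / k = ln 2 / 0.008541 ≈ 81.2 minutes

81.2 minutes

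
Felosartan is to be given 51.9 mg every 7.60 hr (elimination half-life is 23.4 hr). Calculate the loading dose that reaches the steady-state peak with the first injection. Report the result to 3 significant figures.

k = ln 2 / 23.4 = 0.02962 hr⁻¹
Accumulation ratio R = 1 / (1 − e^(−kτ)) = 1 / (1 − e^(−0.02962×7.60)) = 1 / (1 − 0.7984) = 4.961
Loading dose = maintenance dose × R = 51.9 × 4.961 ≈ 257 mg

257 mg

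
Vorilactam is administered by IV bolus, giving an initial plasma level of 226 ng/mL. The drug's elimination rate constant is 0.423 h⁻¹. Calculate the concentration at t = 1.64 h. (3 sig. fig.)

113 ng/mL

C(t) = C₀ e^(−kt) = 226 × e^(−0.4230 × 1.64) = 226 × e^(−0.6937) = 226 × 0.4997 ≈ 113 ng/mL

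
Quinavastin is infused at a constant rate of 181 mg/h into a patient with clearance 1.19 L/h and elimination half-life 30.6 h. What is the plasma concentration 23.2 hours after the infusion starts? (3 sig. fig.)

62.2 mg/L

Css = rate / CL = 181 / 1.19 = 152.1 mg/L
k = ln 2 / 30.6 = 0.02265 h⁻¹
C(t) = Css (1 − e^(−kt)) = 152.1 × (1 − e^(−0.5255)) = 152.1 × 0.4088 ≈ 62.2 mg/L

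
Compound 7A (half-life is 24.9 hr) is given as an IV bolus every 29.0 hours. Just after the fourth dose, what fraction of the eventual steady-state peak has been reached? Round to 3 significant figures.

0.960

k = ln 2 / 24.9 = 0.02784 hr⁻¹
f_n = 1 − e^(−nkτ) = 1 − e^(−4 × 0.02784 × 29.0) = 1 − e^(−3.229) = 1 − 0.03959 ≈ 0.960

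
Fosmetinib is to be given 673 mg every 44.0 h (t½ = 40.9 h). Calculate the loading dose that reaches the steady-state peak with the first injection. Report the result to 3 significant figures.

k = ln 2 / 40.9 = 0.01695 h⁻¹
Accumulation ratio R = 1 / (1 − e^(−kτ)) = 1 / (1 − e^(−0.01695×44.0)) = 1 / (1 − 0.4744) = 1.903
Loading dose = maintenance dose × R = 673 × 1.903 ≈ 1280 mg

1280 mg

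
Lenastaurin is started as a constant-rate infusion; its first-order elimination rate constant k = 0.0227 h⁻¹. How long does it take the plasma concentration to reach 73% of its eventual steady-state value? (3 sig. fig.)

f = 1 − e^(−kt)  ⇒  t = −ln(1 − f) / k
t = −ln(1 − 0.73) / 0.02270 = 1.309 / 0.02270 ≈ 57.7 hours

57.7 hours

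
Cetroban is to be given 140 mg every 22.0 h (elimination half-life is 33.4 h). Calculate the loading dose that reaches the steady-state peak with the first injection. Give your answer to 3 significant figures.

382 mg

k = ln 2 / 33.4 = 0.02075 h⁻¹
Accumulation ratio R = 1 / (1 − e^(−kτ)) = 1 / (1 − e^(−0.02075×22.0)) = 1 / (1 − 0.6335) = 2.728
Loading dose = maintenance dose × R = 140 × 2.728 ≈ 382 mg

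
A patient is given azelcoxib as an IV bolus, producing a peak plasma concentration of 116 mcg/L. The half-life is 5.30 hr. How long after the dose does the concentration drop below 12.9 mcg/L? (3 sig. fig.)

k = ln 2 / 5.30 = 0.1308 hr⁻¹
C(t) = C₀ e^(−kt)  ⇒  t = ln(C₀/C) / k
t = ln(116/12.9) / 0.1308 = 2.196 / 0.1308 ≈ 16.8 hours

16.8 hours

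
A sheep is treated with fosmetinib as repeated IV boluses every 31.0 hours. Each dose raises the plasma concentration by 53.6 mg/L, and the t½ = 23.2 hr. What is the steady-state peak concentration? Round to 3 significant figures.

88.8 mg/L

k = ln 2 / 23.2 = 0.02988 hr⁻¹
Fraction remaining after one interval: e^(−kτ) = e^(−0.02988 × 31.0) = 0.3961
R = 1 / (1 − 0.3961) = 1.656
Css,max = 53.6 × 1.656 ≈ 88.8 mg/L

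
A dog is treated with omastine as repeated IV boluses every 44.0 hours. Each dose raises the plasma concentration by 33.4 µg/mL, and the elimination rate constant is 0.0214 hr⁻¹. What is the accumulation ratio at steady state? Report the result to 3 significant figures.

1.64

Fraction remaining after one interval: e^(−kτ) = e^(−0.02140 × 44.0) = 0.3900
R = 1 / (1 − 0.3900) = 1 / 0.6100 ≈ 1.64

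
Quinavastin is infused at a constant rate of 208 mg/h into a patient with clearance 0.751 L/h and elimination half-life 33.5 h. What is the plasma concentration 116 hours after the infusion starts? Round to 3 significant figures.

252 mg/L

Css = rate / CL = 208 / 0.751 = 277.0 mg/L
k = ln 2 / 33.5 = 0.02069 h⁻¹
C(t) = Css (1 − e^(−kt)) = 277.0 × (1 − e^(−2.400)) = 277.0 × 0.9093 ≈ 252 mg/L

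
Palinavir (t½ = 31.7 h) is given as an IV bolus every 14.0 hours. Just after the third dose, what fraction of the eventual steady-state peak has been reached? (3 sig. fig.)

k = ln 2 / 31.7 = 0.02187 h⁻¹
f_n = 1 − e^(−nkτ) = 1 − e^(−3 × 0.02187 × 14.0) = 1 − e^(−0.9184) = 1 − 0.3992 ≈ 0.601

0.601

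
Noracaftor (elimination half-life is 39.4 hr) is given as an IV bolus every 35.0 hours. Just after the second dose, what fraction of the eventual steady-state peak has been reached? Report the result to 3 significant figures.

k = ln 2 / 39.4 = 0.01759 hr⁻¹
f_n = 1 − e^(−nkτ) = 1 − e^(−2 × 0.01759 × 35.0) = 1 − e^(−1.231) = 1 − 0.2919 ≈ 0.708

0.708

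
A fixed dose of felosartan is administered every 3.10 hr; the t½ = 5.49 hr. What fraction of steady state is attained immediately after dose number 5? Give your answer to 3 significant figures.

0.859

k = ln 2 / 5.49 = 0.1263 hr⁻¹
f_n = 1 − e^(−nkτ) = 1 − e^(−5 × 0.1263 × 3.10) = 1 − e^(−1.957) = 1 − 0.1413 ≈ 0.859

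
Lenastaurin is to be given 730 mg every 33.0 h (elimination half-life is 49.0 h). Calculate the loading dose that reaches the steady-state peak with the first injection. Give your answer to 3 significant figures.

1960 mg

k = ln 2 / 49.0 = 0.01415 h⁻¹
Accumulation ratio R = 1 / (1 − e^(−kτ)) = 1 / (1 − e^(−0.01415×33.0)) = 1 / (1 − 0.6270) = 2.681
Loading dose = maintenance dose × R = 730 × 2.681 ≈ 1960 mg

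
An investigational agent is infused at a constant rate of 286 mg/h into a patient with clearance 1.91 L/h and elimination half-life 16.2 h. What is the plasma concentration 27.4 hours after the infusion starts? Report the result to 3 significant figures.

Css = rate / CL = 286 / 1.91 = 149.7 mg/L
k = ln 2 / 16.2 = 0.04279 h⁻¹
C(t) = Css (1 − e^(−kt)) = 149.7 × (1 − e^(−1.172)) = 149.7 × 0.6904 ≈ 103 mg/L

103 mg/L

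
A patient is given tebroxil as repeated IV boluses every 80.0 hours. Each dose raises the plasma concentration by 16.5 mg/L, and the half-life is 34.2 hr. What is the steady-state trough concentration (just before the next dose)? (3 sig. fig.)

k = ln 2 / 34.2 = 0.02027 hr⁻¹
Fraction remaining after one interval: e^(−kτ) = e^(−0.02027 × 80.0) = 0.1976
R = 1 / (1 − 0.1976) = 1.246
Css,max = 16.5 × 1.246 = 20.56 mg/L
Css,min = Css,max × e^(−kτ) = 20.56 × 0.1976 ≈ 4.06 mg/L

4.06 mg/L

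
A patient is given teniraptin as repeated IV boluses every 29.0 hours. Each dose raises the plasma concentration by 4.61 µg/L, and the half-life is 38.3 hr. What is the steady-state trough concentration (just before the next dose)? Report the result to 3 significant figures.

k = ln 2 / 38.3 = 0.01810 hr⁻¹
Fraction remaining after one interval: e^(−kτ) = e^(−0.01810 × 29.0) = 0.5917
R = 1 / (1 − 0.5917) = 2.449
Css,max = 4.61 × 2.449 = 11.29 µg/L
Css,min = Css,max × e^(−kτ) = 11.29 × 0.5917 ≈ 6.68 µg/L

6.68 µg/L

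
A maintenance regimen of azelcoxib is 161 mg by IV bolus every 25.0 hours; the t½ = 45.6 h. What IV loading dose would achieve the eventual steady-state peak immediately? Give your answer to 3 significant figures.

509 mg

k = ln 2 / 45.6 = 0.01520 h⁻¹
Accumulation ratio R = 1 / (1 − e^(−kτ)) = 1 / (1 − e^(−0.01520×25.0)) = 1 / (1 − 0.6839) = 3.163
Loading dose = maintenance dose × R = 161 × 3.163 ≈ 509 mg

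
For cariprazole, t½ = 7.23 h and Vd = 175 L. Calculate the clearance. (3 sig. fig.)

16.8 L/h

k = ln 2 / t½ = ln 2 / 7.23 = 0.09587 h⁻¹
CL = k · V = 0.09587 × 175 ≈ 16.8 L/h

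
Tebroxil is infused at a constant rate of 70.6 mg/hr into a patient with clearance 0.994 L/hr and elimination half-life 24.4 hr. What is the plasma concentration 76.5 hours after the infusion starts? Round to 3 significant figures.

Css = rate / CL = 70.6 / 0.994 = 71.03 µg/mL
k = ln 2 / 24.4 = 0.02841 hr⁻¹
C(t) = Css (1 − e^(−kt)) = 71.03 × (1 − e^(−2.173)) = 71.03 × 0.8862 ≈ 62.9 µg/mL

62.9 µg/mL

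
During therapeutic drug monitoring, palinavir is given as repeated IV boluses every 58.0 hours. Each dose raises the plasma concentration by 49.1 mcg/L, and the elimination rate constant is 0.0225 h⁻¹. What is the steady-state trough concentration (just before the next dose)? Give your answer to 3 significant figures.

Fraction remaining after one interval: e^(−kτ) = e^(−0.02250 × 58.0) = 0.2712
R = 1 / (1 − 0.2712) = 1.372
Css,max = 49.1 × 1.372 = 67.37 mcg/L
Css,min = Css,max × e^(−kτ) = 67.37 × 0.2712 ≈ 18.3 mcg/L

18.3 mcg/L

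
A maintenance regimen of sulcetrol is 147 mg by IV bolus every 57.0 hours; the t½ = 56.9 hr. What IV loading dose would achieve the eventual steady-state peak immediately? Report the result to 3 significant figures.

294 mg

k = ln 2 / 56.9 = 0.01218 hr⁻¹
Accumulation ratio R = 1 / (1 − e^(−kτ)) = 1 / (1 − e^(−0.01218×57.0)) = 1 / (1 − 0.4994) = 1.998
Loading dose = maintenance dose × R = 147 × 1.998 ≈ 294 mg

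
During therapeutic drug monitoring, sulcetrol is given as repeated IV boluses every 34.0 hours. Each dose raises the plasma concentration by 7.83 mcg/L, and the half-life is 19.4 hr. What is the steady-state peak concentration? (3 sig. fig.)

11.1 mcg/L

k = ln 2 / 19.4 = 0.03573 hr⁻¹
Fraction remaining after one interval: e^(−kτ) = e^(−0.03573 × 34.0) = 0.2968
R = 1 / (1 − 0.2968) = 1.422
Css,max = 7.83 × 1.422 ≈ 11.1 mcg/L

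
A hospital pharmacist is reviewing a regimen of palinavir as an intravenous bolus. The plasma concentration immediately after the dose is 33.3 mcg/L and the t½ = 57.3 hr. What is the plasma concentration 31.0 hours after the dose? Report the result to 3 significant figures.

k = ln 2 / 57.3 = 0.01210 hr⁻¹
31.0 hr is 0.5410 half-lives, so C = 33.3 × (1/2)^0.5410 = 33.3 × 0.6873 ≈ 22.9 mcg/L

22.9 mcg/L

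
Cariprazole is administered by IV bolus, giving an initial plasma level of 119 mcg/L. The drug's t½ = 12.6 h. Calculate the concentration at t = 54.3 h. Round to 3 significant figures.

k = ln 2 / 12.6 = 0.05501 h⁻¹
C(t) = C₀ e^(−kt) = 119 × e^(−0.05501 × 54.3) = 119 × e^(−2.987) = 119 × 0.05043 ≈ 6.00 mcg/L

6.00 mcg/L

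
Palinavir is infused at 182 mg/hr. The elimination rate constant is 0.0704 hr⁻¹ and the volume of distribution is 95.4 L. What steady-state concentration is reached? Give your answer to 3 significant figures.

27.1 mg/L

CL = k · V = 0.0704 × 95.4 = 6.716 L/hr
Css = rate / CL = 182 / 6.716 ≈ 27.1 mg/L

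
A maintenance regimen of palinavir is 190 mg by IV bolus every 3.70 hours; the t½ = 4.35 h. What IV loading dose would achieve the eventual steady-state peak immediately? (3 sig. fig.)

k = ln 2 / 4.35 = 0.1593 h⁻¹
Accumulation ratio R = 1 / (1 − e^(−kτ)) = 1 / (1 − e^(−0.1593×3.70)) = 1 / (1 − 0.5546) = 2.245
Loading dose = maintenance dose × R = 190 × 2.245 ≈ 427 mg

427 mg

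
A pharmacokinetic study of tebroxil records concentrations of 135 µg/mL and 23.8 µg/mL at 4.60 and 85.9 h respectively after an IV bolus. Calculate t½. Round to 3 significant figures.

32.5 hours

k = ln(C₁/C₂) / (t₂ − t₁) = ln(135/23.8) / (85.9 − 4.60)
  = 1.736 / 81.30 = 0.02135 h⁻¹
t½ = ln 2 / k = ln 2 / 0.02135 ≈ 32.5 hours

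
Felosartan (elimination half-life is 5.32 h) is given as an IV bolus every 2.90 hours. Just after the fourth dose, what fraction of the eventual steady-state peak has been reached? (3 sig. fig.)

k = ln 2 / 5.32 = 0.1303 h⁻¹
f_n = 1 − e^(−nkτ) = 1 − e^(−4 × 0.1303 × 2.90) = 1 − e^(−1.511) = 1 − 0.2206 ≈ 0.779

0.779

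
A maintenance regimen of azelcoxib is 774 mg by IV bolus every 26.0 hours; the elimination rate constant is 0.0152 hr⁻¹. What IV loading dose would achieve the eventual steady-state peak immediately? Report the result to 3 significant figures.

2370 mg

Accumulation ratio R = 1 / (1 − e^(−kτ)) = 1 / (1 − e^(−0.01520×26.0)) = 1 / (1 − 0.6735) = 3.063
Loading dose = maintenance dose × R = 774 × 3.063 ≈ 2370 mg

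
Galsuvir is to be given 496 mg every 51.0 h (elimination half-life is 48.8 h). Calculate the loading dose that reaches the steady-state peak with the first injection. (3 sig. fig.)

k = ln 2 / 48.8 = 0.01420 h⁻¹
Accumulation ratio R = 1 / (1 − e^(−kτ)) = 1 / (1 − e^(−0.01420×51.0)) = 1 / (1 − 0.4846) = 1.940
Loading dose = maintenance dose × R = 496 × 1.940 ≈ 962 mg

962 mg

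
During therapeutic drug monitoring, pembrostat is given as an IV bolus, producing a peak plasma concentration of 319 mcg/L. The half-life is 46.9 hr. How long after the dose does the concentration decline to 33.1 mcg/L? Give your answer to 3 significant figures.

k = ln 2 / 46.9 = 0.01478 hr⁻¹
C(t) = C₀ e^(−kt)  ⇒  t = ln(C₀/C) / k
t = ln(319/33.1) / 0.01478 = 2.266 / 0.01478 ≈ 153 hours

153 hours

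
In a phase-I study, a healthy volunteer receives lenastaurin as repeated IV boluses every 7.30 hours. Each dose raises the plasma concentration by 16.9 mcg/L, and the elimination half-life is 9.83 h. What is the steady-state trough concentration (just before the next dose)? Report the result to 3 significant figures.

k = ln 2 / 9.83 = 0.07051 h⁻¹
Fraction remaining after one interval: e^(−kτ) = e^(−0.07051 × 7.30) = 0.5977
R = 1 / (1 − 0.5977) = 2.485
Css,max = 16.9 × 2.485 = 42.00 mcg/L
Css,min = Css,max × e^(−kτ) = 42.00 × 0.5977 ≈ 25.1 mcg/L

25.1 mcg/L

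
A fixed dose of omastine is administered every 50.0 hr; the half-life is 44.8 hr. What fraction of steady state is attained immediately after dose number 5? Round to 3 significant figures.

0.979

k = ln 2 / 44.8 = 0.01547 hr⁻¹
f_n = 1 − e^(−nkτ) = 1 − e^(−5 × 0.01547 × 50.0) = 1 − e^(−3.868) = 1 − 0.02090 ≈ 0.979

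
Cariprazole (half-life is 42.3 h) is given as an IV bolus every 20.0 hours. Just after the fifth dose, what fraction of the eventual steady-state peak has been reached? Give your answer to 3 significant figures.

k = ln 2 / 42.3 = 0.01639 h⁻¹
f_n = 1 − e^(−nkτ) = 1 − e^(−5 × 0.01639 × 20.0) = 1 − e^(−1.639) = 1 − 0.1942 ≈ 0.806

0.806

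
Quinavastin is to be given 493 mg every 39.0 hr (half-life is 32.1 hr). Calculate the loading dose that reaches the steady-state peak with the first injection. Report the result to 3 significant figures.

k = ln 2 / 32.1 = 0.02159 hr⁻¹
Accumulation ratio R = 1 / (1 − e^(−kτ)) = 1 / (1 − e^(−0.02159×39.0)) = 1 / (1 − 0.4308) = 1.757
Loading dose = maintenance dose × R = 493 × 1.757 ≈ 866 mg

866 mg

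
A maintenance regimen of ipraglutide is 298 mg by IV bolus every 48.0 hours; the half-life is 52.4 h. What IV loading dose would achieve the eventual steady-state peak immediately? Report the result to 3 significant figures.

634 mg

k = ln 2 / 52.4 = 0.01323 h⁻¹
Accumulation ratio R = 1 / (1 − e^(−kτ)) = 1 / (1 − e^(−0.01323×48.0)) = 1 / (1 − 0.5300) = 2.128
Loading dose = maintenance dose × R = 298 × 2.128 ≈ 634 mg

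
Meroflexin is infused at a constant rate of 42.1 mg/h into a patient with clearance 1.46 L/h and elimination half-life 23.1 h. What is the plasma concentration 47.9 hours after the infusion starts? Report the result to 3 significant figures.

Css = rate / CL = 42.1 / 1.46 = 28.84 mg/L
k = ln 2 / 23.1 = 0.03001 h⁻¹
C(t) = Css (1 − e^(−kt)) = 28.84 × (1 − e^(−1.437)) = 28.84 × 0.7624 ≈ 22.0 mg/L

22.0 mg/L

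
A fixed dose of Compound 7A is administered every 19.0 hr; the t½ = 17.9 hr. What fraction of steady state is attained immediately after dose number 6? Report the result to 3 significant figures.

0.988

k = ln 2 / 17.9 = 0.03872 hr⁻¹
f_n = 1 − e^(−nkτ) = 1 − e^(−6 × 0.03872 × 19.0) = 1 − e^(−4.414) = 1 − 0.01210 ≈ 0.988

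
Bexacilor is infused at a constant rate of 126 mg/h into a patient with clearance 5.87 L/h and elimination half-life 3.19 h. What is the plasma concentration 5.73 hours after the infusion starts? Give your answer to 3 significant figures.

Css = rate / CL = 126 / 5.87 = 21.47 mg/L
k = ln 2 / 3.19 = 0.2173 h⁻¹
C(t) = Css (1 − e^(−kt)) = 21.47 × (1 − e^(−1.245)) = 21.47 × 0.7121 ≈ 15.3 mg/L

15.3 mg/L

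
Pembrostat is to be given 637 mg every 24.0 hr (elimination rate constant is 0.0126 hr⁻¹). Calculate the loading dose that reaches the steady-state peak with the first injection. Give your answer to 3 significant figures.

Accumulation ratio R = 1 / (1 − e^(−kτ)) = 1 / (1 − e^(−0.01260×24.0)) = 1 / (1 − 0.7390) = 3.832
Loading dose = maintenance dose × R = 637 × 3.832 ≈ 2440 mg

2440 mg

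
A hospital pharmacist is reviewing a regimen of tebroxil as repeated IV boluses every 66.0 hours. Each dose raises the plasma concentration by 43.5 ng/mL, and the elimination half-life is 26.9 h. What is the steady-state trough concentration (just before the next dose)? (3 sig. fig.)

k = ln 2 / 26.9 = 0.02577 h⁻¹
Fraction remaining after one interval: e^(−kτ) = e^(−0.02577 × 66.0) = 0.1826
R = 1 / (1 − 0.1826) = 1.223
Css,max = 43.5 × 1.223 = 53.22 ng/mL
Css,min = Css,max × e^(−kτ) = 53.22 × 0.1826 ≈ 9.72 ng/mL

9.72 ng/mL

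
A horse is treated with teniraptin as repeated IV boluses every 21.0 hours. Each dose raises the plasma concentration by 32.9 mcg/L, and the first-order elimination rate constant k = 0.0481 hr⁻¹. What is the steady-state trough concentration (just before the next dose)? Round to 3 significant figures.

Fraction remaining after one interval: e^(−kτ) = e^(−0.04810 × 21.0) = 0.3642
R = 1 / (1 − 0.3642) = 1.573
Css,max = 32.9 × 1.573 = 51.74 mcg/L
Css,min = Css,max × e^(−kτ) = 51.74 × 0.3642 ≈ 18.8 mcg/L

18.8 mcg/L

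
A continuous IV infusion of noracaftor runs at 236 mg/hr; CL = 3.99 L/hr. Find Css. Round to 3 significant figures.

Css = infusion rate / CL = 236 / 3.99 ≈ 59.1 µg/mL

59.1 µg/mL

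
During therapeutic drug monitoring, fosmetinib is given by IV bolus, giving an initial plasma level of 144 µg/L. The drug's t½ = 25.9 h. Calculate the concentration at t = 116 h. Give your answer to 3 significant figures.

6.46 µg/L

k = ln 2 / 25.9 = 0.02676 h⁻¹
116 h is 4.479 half-lives, so C = 144 × (1/2)^4.479 = 144 × 0.04485 ≈ 6.46 µg/L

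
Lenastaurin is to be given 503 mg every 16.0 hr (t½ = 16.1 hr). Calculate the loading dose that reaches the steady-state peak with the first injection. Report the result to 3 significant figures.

k = ln 2 / 16.1 = 0.04305 hr⁻¹
Accumulation ratio R = 1 / (1 − e^(−kτ)) = 1 / (1 − e^(−0.04305×16.0)) = 1 / (1 − 0.5022) = 2.009
Loading dose = maintenance dose × R = 503 × 2.009 ≈ 1010 mg

1010 mg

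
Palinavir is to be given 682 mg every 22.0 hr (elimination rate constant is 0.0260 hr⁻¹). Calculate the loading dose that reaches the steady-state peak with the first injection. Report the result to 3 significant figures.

1570 mg

Accumulation ratio R = 1 / (1 − e^(−kτ)) = 1 / (1 − e^(−0.02600×22.0)) = 1 / (1 − 0.5644) = 2.296
Loading dose = maintenance dose × R = 682 × 2.296 ≈ 1570 mg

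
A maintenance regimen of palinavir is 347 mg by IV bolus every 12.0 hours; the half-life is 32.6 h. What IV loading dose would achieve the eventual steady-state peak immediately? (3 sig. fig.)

k = ln 2 / 32.6 = 0.02126 h⁻¹
Accumulation ratio R = 1 / (1 − e^(−kτ)) = 1 / (1 − e^(−0.02126×12.0)) = 1 / (1 − 0.7748) = 4.441
Loading dose = maintenance dose × R = 347 × 4.441 ≈ 1540 mg

1540 mg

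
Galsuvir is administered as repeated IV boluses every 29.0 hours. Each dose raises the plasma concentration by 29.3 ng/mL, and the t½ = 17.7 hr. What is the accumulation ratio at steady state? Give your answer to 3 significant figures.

1.47

k = ln 2 / 17.7 = 0.03916 hr⁻¹
Fraction remaining after one interval: e^(−kτ) = e^(−0.03916 × 29.0) = 0.3212
R = 1 / (1 − 0.3212) = 1 / 0.6788 ≈ 1.47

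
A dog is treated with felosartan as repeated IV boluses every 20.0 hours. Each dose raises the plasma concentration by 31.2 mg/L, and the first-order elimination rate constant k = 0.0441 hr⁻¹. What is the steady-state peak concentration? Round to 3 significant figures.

53.2 mg/L

Fraction remaining after one interval: e^(−kτ) = e^(−0.04410 × 20.0) = 0.4140
R = 1 / (1 − 0.4140) = 1.706
Css,max = 31.2 × 1.706 ≈ 53.2 mg/L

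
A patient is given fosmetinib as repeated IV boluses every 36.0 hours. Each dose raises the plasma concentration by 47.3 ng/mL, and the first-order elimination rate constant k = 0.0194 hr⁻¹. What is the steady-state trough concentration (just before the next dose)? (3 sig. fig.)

Fraction remaining after one interval: e^(−kτ) = e^(−0.01940 × 36.0) = 0.4974
R = 1 / (1 − 0.4974) = 1.990
Css,max = 47.3 × 1.990 = 94.11 ng/mL
Css,min = Css,max × e^(−kτ) = 94.11 × 0.4974 ≈ 46.8 ng/mL

46.8 ng/mL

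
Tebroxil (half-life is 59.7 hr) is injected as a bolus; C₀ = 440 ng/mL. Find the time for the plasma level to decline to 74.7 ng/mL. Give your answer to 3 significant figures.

153 hours

k = ln 2 / 59.7 = 0.01161 hr⁻¹
C(t) = C₀ e^(−kt)  ⇒  t = ln(C₀/C) / k
t = ln(440/74.7) / 0.01161 = 1.773 / 0.01161 ≈ 153 hours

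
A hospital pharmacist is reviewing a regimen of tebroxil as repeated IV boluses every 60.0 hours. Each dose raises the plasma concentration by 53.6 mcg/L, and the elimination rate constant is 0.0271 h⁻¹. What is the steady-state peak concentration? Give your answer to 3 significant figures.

66.7 mcg/L

Fraction remaining after one interval: e^(−kτ) = e^(−0.02710 × 60.0) = 0.1967
R = 1 / (1 − 0.1967) = 1.245
Css,max = 53.6 × 1.245 ≈ 66.7 mcg/L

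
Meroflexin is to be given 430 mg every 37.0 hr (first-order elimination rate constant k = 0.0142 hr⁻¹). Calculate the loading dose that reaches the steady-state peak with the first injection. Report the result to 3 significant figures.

Accumulation ratio R = 1 / (1 − e^(−kτ)) = 1 / (1 − e^(−0.01420×37.0)) = 1 / (1 − 0.5913) = 2.447
Loading dose = maintenance dose × R = 430 × 2.447 ≈ 1050 mg

1050 mg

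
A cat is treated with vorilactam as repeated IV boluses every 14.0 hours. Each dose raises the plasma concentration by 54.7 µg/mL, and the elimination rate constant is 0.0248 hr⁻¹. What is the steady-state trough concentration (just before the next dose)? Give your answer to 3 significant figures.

Fraction remaining after one interval: e^(−kτ) = e^(−0.02480 × 14.0) = 0.7067
R = 1 / (1 − 0.7067) = 3.409
Css,max = 54.7 × 3.409 = 186.5 µg/mL
Css,min = Css,max × e^(−kτ) = 186.5 × 0.7067 ≈ 132 µg/mL

132 µg/mL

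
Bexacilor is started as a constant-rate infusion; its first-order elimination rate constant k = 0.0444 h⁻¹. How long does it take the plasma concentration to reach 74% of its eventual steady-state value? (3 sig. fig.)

30.3 hours

f = 1 − e^(−kt)  ⇒  t = −ln(1 − f) / k
t = −ln(1 − 0.74) / 0.04440 = 1.347 / 0.04440 ≈ 30.3 hours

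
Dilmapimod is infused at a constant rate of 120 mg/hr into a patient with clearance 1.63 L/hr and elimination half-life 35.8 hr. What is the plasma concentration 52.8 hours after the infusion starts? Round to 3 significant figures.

47.1 µg/mL

Css = rate / CL = 120 / 1.63 = 73.62 µg/mL
k = ln 2 / 35.8 = 0.01936 hr⁻¹
C(t) = Css (1 − e^(−kt)) = 73.62 × (1 − e^(−1.022)) = 73.62 × 0.6402 ≈ 47.1 µg/mL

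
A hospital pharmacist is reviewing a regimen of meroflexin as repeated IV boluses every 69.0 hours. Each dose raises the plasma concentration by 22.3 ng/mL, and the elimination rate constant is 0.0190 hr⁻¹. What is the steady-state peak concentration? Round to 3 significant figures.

Fraction remaining after one interval: e^(−kτ) = e^(−0.01900 × 69.0) = 0.2696
R = 1 / (1 − 0.2696) = 1.369
Css,max = 22.3 × 1.369 ≈ 30.5 ng/mL

30.5 ng/mL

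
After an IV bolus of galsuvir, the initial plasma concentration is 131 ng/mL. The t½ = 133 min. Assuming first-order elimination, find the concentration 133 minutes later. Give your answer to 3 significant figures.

65.5 ng/mL

k = ln 2 / 133 = 0.005212 min⁻¹
133 min is 1.000 half-lives, so C = 131 × (1/2)^1.000 = 131 × 0.5000 ≈ 65.5 ng/mL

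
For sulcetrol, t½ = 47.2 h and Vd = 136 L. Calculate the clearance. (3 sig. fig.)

2.00 L/h

k = ln 2 / t½ = ln 2 / 47.2 = 0.01469 h⁻¹
CL = k · V = 0.01469 × 136 ≈ 2.00 L/h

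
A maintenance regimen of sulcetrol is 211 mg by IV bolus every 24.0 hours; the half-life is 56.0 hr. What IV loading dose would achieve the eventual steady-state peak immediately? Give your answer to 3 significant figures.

821 mg

k = ln 2 / 56.0 = 0.01238 hr⁻¹
Accumulation ratio R = 1 / (1 − e^(−kτ)) = 1 / (1 − e^(−0.01238×24.0)) = 1 / (1 − 0.7430) = 3.891
Loading dose = maintenance dose × R = 211 × 3.891 ≈ 821 mg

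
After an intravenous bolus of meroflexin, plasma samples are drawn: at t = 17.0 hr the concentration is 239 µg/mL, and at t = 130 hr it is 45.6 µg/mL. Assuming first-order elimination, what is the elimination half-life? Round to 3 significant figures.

47.3 hours

k = ln(C₁/C₂) / (t₂ − t₁) = ln(239/45.6) / (130 − 17.0)
  = 1.657 / 113.0 = 0.01466 hr⁻¹
t½ = ln 2 / k = ln 2 / 0.01466 ≈ 47.3 hours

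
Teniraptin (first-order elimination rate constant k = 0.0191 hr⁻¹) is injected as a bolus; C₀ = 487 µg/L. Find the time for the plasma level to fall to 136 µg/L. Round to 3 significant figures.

C(t) = C₀ e^(−kt)  ⇒  t = ln(C₀/C) / k
t = ln(487/136) / 0.01910 = 1.276 / 0.01910 ≈ 66.8 hours

66.8 hours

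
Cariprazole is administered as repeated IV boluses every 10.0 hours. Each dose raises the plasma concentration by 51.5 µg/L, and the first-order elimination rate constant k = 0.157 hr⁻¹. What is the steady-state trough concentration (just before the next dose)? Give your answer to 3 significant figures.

13.5 µg/L

Fraction remaining after one interval: e^(−kτ) = e^(−0.1570 × 10.0) = 0.2080
R = 1 / (1 − 0.2080) = 1.263
Css,max = 51.5 × 1.263 = 65.03 µg/L
Css,min = Css,max × e^(−kτ) = 65.03 × 0.2080 ≈ 13.5 µg/L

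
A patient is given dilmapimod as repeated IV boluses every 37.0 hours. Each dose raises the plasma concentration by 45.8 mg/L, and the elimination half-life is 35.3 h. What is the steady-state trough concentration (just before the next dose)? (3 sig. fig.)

42.9 mg/L

k = ln 2 / 35.3 = 0.01964 h⁻¹
Fraction remaining after one interval: e^(−kτ) = e^(−0.01964 × 37.0) = 0.4836
R = 1 / (1 − 0.4836) = 1.936
Css,max = 45.8 × 1.936 = 88.69 mg/L
Css,min = Css,max × e^(−kτ) = 88.69 × 0.4836 ≈ 42.9 mg/L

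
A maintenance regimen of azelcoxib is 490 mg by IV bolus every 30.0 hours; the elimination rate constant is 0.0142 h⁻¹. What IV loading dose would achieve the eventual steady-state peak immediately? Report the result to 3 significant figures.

Accumulation ratio R = 1 / (1 − e^(−kτ)) = 1 / (1 − e^(−0.01420×30.0)) = 1 / (1 − 0.6531) = 2.883
Loading dose = maintenance dose × R = 490 × 2.883 ≈ 1410 mg

1410 mg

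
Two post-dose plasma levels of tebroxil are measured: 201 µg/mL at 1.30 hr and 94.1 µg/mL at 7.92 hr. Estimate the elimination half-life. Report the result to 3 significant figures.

k = ln(C₁/C₂) / (t₂ − t₁) = ln(201/94.1) / (7.92 − 1.30)
  = 0.7589 / 6.620 = 0.1146 hr⁻¹
t½ = ln 2 / k = ln 2 / 0.1146 ≈ 6.05 hours

6.05 hours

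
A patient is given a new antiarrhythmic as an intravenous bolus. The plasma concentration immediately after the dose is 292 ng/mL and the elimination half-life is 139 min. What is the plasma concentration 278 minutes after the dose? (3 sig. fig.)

k = ln 2 / 139 = 0.004987 min⁻¹
C(t) = C₀ e^(−kt) = 292 × e^(−0.004987 × 278) = 292 × e^(−1.386) = 292 × 0.2500 ≈ 73.0 ng/mL

73.0 ng/mL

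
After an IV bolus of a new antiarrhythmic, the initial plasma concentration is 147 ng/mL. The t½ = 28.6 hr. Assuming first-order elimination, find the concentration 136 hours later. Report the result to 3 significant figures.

5.44 ng/mL

k = ln 2 / 28.6 = 0.02424 hr⁻¹
C(t) = C₀ e^(−kt) = 147 × e^(−0.02424 × 136) = 147 × e^(−3.296) = 147 × 0.03703 ≈ 5.44 ng/mL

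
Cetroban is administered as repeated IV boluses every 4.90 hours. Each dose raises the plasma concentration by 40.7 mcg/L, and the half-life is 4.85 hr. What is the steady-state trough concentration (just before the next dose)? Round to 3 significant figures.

k = ln 2 / 4.85 = 0.1429 hr⁻¹
Fraction remaining after one interval: e^(−kτ) = e^(−0.1429 × 4.90) = 0.4964
R = 1 / (1 − 0.4964) = 1.986
Css,max = 40.7 × 1.986 = 80.82 mcg/L
Css,min = Css,max × e^(−kτ) = 80.82 × 0.4964 ≈ 40.1 mcg/L

40.1 mcg/L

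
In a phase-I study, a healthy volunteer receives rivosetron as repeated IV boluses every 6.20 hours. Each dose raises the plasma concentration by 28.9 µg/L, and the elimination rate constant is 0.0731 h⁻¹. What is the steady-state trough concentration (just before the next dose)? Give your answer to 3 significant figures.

50.4 µg/L

Fraction remaining after one interval: e^(−kτ) = e^(−0.07310 × 6.20) = 0.6356
R = 1 / (1 − 0.6356) = 2.744
Css,max = 28.9 × 2.744 = 79.30 µg/L
Css,min = Css,max × e^(−kτ) = 79.30 × 0.6356 ≈ 50.4 µg/L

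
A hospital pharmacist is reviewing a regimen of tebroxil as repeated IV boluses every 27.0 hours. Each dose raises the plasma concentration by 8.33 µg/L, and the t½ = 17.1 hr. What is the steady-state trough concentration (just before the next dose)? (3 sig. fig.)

4.19 µg/L

k = ln 2 / 17.1 = 0.04053 hr⁻¹
Fraction remaining after one interval: e^(−kτ) = e^(−0.04053 × 27.0) = 0.3347
R = 1 / (1 − 0.3347) = 1.503
Css,max = 8.33 × 1.503 = 12.52 µg/L
Css,min = Css,max × e^(−kτ) = 12.52 × 0.3347 ≈ 4.19 µg/L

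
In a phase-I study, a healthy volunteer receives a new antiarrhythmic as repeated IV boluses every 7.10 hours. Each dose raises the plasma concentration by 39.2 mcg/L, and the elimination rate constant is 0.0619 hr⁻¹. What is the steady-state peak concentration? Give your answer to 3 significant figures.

110 mcg/L

Fraction remaining after one interval: e^(−kτ) = e^(−0.06190 × 7.10) = 0.6444
R = 1 / (1 − 0.6444) = 2.812
Css,max = 39.2 × 2.812 ≈ 110 mcg/L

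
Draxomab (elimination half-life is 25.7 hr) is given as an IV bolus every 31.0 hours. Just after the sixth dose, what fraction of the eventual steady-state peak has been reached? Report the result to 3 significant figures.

0.993

k = ln 2 / 25.7 = 0.02697 hr⁻¹
f_n = 1 − e^(−nkτ) = 1 − e^(−6 × 0.02697 × 31.0) = 1 − e^(−5.017) = 1 − 0.006627 ≈ 0.993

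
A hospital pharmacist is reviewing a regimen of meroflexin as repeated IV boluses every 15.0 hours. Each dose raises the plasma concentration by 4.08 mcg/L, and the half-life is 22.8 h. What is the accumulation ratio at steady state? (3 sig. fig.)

k = ln 2 / 22.8 = 0.03040 h⁻¹
Fraction remaining after one interval: e^(−kτ) = e^(−0.03040 × 15.0) = 0.6338
R = 1 / (1 − 0.6338) = 1 / 0.3662 ≈ 2.73

2.73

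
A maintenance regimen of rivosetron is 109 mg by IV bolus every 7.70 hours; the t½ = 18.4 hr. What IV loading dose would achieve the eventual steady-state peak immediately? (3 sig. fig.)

k = ln 2 / 18.4 = 0.03767 hr⁻¹
Accumulation ratio R = 1 / (1 − e^(−kτ)) = 1 / (1 − e^(−0.03767×7.70)) = 1 / (1 − 0.7482) = 3.972
Loading dose = maintenance dose × R = 109 × 3.972 ≈ 433 mg

433 mg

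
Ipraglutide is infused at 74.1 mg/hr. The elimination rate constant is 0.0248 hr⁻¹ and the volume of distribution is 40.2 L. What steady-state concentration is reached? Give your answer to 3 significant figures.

74.3 µg/mL

CL = k · V = 0.0248 × 40.2 = 0.9970 L/hr
Css = rate / CL = 74.1 / 0.9970 ≈ 74.3 µg/mL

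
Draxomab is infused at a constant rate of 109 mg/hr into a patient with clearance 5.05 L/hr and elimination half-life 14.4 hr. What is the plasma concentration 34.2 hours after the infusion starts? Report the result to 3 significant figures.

17.4 mg/L

Css = rate / CL = 109 / 5.05 = 21.58 mg/L
k = ln 2 / 14.4 = 0.04814 hr⁻¹
C(t) = Css (1 − e^(−kt)) = 21.58 × (1 − e^(−1.646)) = 21.58 × 0.8072 ≈ 17.4 mg/L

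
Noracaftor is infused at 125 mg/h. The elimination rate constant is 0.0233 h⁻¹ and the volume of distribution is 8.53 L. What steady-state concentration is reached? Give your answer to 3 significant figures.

629 µg/mL

CL = k · V = 0.0233 × 8.53 = 0.1987 L/h
Css = rate / CL = 125 / 0.1987 ≈ 629 µg/mL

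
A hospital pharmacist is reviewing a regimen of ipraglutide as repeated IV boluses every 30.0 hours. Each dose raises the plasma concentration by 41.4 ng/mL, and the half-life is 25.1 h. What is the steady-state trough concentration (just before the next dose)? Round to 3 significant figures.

k = ln 2 / 25.1 = 0.02762 h⁻¹
Fraction remaining after one interval: e^(−kτ) = e^(−0.02762 × 30.0) = 0.4367
R = 1 / (1 − 0.4367) = 1.775
Css,max = 41.4 × 1.775 = 73.50 ng/mL
Css,min = Css,max × e^(−kτ) = 73.50 × 0.4367 ≈ 32.1 ng/mL

32.1 ng/mL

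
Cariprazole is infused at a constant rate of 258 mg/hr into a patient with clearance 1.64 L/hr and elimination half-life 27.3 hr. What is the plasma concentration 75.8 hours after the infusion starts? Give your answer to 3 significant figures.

Css = rate / CL = 258 / 1.64 = 157.3 µg/mL
k = ln 2 / 27.3 = 0.02539 hr⁻¹
C(t) = Css (1 − e^(−kt)) = 157.3 × (1 − e^(−1.925)) = 157.3 × 0.8541 ≈ 134 µg/mL

134 µg/mL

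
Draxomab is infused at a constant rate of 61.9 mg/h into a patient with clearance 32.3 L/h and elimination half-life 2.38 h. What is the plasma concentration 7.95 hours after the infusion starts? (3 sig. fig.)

1.73 mg/L

Css = rate / CL = 61.9 / 32.3 = 1.916 mg/L
k = ln 2 / 2.38 = 0.2912 h⁻¹
C(t) = Css (1 − e^(−kt)) = 1.916 × (1 − e^(−2.315)) = 1.916 × 0.9013 ≈ 1.73 mg/L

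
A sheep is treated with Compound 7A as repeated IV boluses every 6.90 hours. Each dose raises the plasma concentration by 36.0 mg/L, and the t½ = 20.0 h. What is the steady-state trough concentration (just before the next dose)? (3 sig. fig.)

k = ln 2 / 20.0 = 0.03466 h⁻¹
Fraction remaining after one interval: e^(−kτ) = e^(−0.03466 × 6.90) = 0.7873
R = 1 / (1 − 0.7873) = 4.702
Css,max = 36.0 × 4.702 = 169.3 mg/L
Css,min = Css,max × e^(−kτ) = 169.3 × 0.7873 ≈ 133 mg/L

133 mg/L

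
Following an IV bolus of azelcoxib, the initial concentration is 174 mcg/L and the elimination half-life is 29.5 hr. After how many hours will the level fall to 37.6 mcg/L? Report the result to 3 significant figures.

65.2 hours

k = ln 2 / 29.5 = 0.02350 hr⁻¹
C(t) = C₀ e^(−kt)  ⇒  t = ln(C₀/C) / k
t = ln(174/37.6) / 0.02350 = 1.532 / 0.02350 ≈ 65.2 hours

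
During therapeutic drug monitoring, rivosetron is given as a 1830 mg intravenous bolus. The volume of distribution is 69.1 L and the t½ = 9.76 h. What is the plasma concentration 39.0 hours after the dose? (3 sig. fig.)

1.66 mg/L

C₀ = dose / V = 1830 / 69.1 = 26.48 mg/L
k = ln 2 / 9.76 = 0.07102 h⁻¹
C(t) = C₀ e^(−kt) = 26.48 × e^(−0.07102 × 39.0) = 26.48 × e^(−2.770) = 26.48 × 0.06268 ≈ 1.66 mg/L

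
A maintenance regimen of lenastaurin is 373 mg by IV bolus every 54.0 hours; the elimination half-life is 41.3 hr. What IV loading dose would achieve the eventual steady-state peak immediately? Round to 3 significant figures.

k = ln 2 / 41.3 = 0.01678 hr⁻¹
Accumulation ratio R = 1 / (1 − e^(−kτ)) = 1 / (1 − e^(−0.01678×54.0)) = 1 / (1 − 0.4040) = 1.678
Loading dose = maintenance dose × R = 373 × 1.678 ≈ 626 mg

626 mg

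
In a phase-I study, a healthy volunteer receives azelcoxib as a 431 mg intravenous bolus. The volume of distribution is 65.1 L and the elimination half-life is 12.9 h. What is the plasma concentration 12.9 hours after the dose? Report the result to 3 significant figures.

3.31 mg/L

C₀ = dose / V = 431 / 65.1 = 6.621 mg/L
k = ln 2 / 12.9 = 0.05373 h⁻¹
C(t) = C₀ e^(−kt) = 6.621 × e^(−0.05373 × 12.9) = 6.621 × e^(−0.6931) = 6.621 × 0.5000 ≈ 3.31 mg/L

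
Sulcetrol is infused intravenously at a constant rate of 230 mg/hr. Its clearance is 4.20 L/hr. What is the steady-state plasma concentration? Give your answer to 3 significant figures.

Css = infusion rate / CL = 230 / 4.20 ≈ 54.8 mg/L

54.8 mg/L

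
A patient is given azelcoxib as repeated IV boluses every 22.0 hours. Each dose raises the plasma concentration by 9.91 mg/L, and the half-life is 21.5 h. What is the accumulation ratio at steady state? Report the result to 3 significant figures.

1.97

k = ln 2 / 21.5 = 0.03224 h⁻¹
Fraction remaining after one interval: e^(−kτ) = e^(−0.03224 × 22.0) = 0.4920
R = 1 / (1 − 0.4920) = 1 / 0.5080 ≈ 1.97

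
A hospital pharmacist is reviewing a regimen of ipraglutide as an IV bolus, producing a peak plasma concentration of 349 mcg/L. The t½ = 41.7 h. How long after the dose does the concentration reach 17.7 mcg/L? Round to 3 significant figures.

179 hours

k = ln 2 / 41.7 = 0.01662 h⁻¹
C(t) = C₀ e^(−kt)  ⇒  t = ln(C₀/C) / k
t = ln(349/17.7) / 0.01662 = 2.982 / 0.01662 ≈ 179 hours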